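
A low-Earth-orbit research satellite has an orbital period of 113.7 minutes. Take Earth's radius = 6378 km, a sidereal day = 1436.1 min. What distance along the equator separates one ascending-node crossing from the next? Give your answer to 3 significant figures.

3170 km

T = 113.7 min = 6822.0 s.
During one orbit Earth rotates (6822.0 / 86166) × 360° = 28.50°.
At the equator that is 28.50° × (2π·6378/360) km/° = 28.50 × 111.3 = 3173 km.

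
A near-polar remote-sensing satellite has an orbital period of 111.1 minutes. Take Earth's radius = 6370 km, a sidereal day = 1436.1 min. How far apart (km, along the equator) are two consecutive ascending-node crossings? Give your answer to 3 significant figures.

3100 km

T = 111.1 min = 6666.0 s.
During one orbit Earth rotates (6666.0 / 86166) × 360° = 27.85°.
At the equator that is 27.85° × (2π·6370/360) km/° = 27.85 × 111.2 = 3096 km.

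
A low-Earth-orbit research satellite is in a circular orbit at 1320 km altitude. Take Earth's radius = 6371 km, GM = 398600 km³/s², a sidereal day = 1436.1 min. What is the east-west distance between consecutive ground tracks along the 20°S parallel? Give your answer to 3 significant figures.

Semi-major axis a = 6371 + 1320 = 7691 km. Period T = 2π√(a³/μ) = 2π√(7691³/398600) = 6712.5 s = 111.88 min.
Node shift per orbit = (6712.5/86166) × 360° = 28.04°.
Equatorial spacing = 28.04 × 111.2 km/° = 3118 km.
At 20° latitude, spacing = 3118 × cos(20°) = 2930 km.

2930 km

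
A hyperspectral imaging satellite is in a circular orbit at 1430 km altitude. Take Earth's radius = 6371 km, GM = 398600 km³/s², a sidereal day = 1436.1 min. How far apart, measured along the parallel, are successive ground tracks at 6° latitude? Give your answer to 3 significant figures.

3170 km

Semi-major axis a = 6371 + 1430 = 7801 km. Period T = 2π√(a³/μ) = 2π√(7801³/398600) = 6857.0 s = 114.28 min.
Node shift per orbit = (6857.0/86166) × 360° = 28.65°.
Equatorial spacing = 28.65 × 111.2 km/° = 3186 km.
At 6° latitude, spacing = 3186 × cos(6°) = 3168 km.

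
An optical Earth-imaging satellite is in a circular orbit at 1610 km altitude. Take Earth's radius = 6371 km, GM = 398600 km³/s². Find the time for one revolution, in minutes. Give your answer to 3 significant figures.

Semi-major axis a = 6371 + 1610 = 7981 km. Period T = 2π√(a³/μ) = 2π√(7981³/398600) = 7095.7 s = 118.26 min.

118 min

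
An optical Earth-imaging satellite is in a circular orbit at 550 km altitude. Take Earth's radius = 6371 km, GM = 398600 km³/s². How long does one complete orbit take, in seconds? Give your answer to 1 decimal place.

5730.1 seconds

Semi-major axis a = 6371 + 550 = 6921 km. Period T = 2π√(a³/μ) = 2π√(6921³/398600) = 5730.1 s = 95.50 min.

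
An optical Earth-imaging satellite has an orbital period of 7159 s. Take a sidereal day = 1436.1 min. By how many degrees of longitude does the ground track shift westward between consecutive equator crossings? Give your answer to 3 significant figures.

29.9°

During one orbit Earth rotates (7159.0 / 86166) × 360° = 29.91°.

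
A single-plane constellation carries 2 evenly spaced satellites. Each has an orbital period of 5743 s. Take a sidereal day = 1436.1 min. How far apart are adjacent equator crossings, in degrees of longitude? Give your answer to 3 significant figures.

12.0°

Single-satellite node shift = (5743.0/86166) × 360° = 23.99°.
With 2 satellites evenly phased, successive equator crossings are 23.99/2 = 11.997° apart.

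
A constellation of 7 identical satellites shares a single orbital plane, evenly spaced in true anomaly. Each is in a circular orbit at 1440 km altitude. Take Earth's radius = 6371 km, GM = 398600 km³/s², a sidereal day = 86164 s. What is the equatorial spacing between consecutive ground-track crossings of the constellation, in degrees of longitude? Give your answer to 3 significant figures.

4.10°

Semi-major axis a = 6371 + 1440 = 7811 km. Period T = 2π√(a³/μ) = 2π√(7811³/398600) = 6870.2 s = 114.50 min.
Single-satellite node shift = (6870.2/86164) × 360° = 28.70°.
With 7 satellites evenly phased, successive equator crossings are 28.70/7 = 4.101° apart.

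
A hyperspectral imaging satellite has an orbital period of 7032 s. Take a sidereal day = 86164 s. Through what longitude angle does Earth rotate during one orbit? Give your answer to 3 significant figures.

During one orbit Earth rotates (7032.0 / 86164) × 360° = 29.38°.

29.4°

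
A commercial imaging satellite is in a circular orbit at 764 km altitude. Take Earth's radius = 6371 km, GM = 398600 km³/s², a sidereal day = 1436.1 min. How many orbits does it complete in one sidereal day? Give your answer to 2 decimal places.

Semi-major axis a = 6371 + 764 = 7135 km. Period T = 2π√(a³/μ) = 2π√(7135³/398600) = 5997.9 s = 99.97 min.
Orbits per sidereal day = 86166 / 5997.9 = 14.366.

14.37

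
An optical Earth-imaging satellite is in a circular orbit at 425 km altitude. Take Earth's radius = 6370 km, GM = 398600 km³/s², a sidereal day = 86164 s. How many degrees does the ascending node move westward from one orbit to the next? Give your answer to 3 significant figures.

23.3°

Semi-major axis a = 6370 + 425 = 6795 km. Period T = 2π√(a³/μ) = 2π√(6795³/398600) = 5574.4 s = 92.91 min.
During one orbit Earth rotates (5574.4 / 86164) × 360° = 23.29°.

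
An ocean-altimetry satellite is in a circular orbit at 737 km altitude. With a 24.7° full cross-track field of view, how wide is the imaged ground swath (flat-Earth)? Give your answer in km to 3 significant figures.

Half-angle = 24.7°/2 = 12.35°.
Swath width ≈ 2h·tan(θ/2) = 2 × 737 × tan(12.35°) = 322.7 km.

323 km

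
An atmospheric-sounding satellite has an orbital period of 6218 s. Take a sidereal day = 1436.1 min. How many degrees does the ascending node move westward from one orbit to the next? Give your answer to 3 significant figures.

During one orbit Earth rotates (6218.0 / 86166) × 360° = 25.98°.

26.0°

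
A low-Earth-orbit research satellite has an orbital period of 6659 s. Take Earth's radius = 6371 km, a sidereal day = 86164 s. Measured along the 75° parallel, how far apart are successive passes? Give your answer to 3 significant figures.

801 km

Node shift per orbit = (6659.0/86164) × 360° = 27.82°.
Equatorial spacing = 27.82 × 111.2 km/° = 3094 km.
At 75° latitude, spacing = 3094 × cos(75°) = 801 km.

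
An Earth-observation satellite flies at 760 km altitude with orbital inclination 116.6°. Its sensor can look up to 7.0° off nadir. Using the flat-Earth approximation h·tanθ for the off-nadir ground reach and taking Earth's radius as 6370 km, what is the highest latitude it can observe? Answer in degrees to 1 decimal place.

Retrograde orbit: the ground track reaches ±(180° − i) = ±(180 − 116.6) = ±63.4°.
Sensor half-swath on the ground ≈ 760·tan(7.0°) = 93 km = 0.84° of latitude.
Maximum observable latitude ≈ 63.4 + 0.84 = 64.2°.

64.2°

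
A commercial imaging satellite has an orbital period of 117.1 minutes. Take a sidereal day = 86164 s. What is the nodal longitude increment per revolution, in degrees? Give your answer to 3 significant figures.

29.4°

T = 117.1 min = 7026.0 s.
During one orbit Earth rotates (7026.0 / 86164) × 360° = 29.36°.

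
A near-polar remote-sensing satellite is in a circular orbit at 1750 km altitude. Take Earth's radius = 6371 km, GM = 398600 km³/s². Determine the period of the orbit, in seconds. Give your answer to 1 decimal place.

7283.3 seconds

Semi-major axis a = 6371 + 1750 = 8121 km. Period T = 2π√(a³/μ) = 2π√(8121³/398600) = 7283.3 s = 121.39 min.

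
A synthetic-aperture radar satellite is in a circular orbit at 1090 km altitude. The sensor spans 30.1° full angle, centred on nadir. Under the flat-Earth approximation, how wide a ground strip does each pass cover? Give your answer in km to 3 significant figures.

Half-angle = 30.1°/2 = 15.05°.
Swath width ≈ 2h·tan(θ/2) = 2 × 1090 × tan(15.05°) = 586.2 km.

586 km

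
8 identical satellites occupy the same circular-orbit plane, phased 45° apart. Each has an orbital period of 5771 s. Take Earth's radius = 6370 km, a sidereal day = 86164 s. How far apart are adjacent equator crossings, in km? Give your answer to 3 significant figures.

Single-satellite node shift = (5771.0/86164) × 360° = 24.11°.
With 8 satellites evenly phased, successive equator crossings are 24.11/8 = 3.014° apart.
That is 3.014 × 111.2 = 335 km at the equator.

335 km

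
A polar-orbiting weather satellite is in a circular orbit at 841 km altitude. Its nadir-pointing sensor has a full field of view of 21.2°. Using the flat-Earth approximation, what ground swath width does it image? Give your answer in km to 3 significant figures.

Half-angle = 21.2°/2 = 10.6°.
Swath width ≈ 2h·tan(θ/2) = 2 × 841 × tan(10.6°) = 314.8 km.

315 km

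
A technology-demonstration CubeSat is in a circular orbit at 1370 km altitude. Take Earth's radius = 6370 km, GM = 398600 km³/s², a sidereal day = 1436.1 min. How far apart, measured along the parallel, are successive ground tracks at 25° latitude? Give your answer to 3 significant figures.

Semi-major axis a = 6370 + 1370 = 7740 km. Period T = 2π√(a³/μ) = 2π√(7740³/398600) = 6776.8 s = 112.95 min.
Node shift per orbit = (6776.8/86166) × 360° = 28.31°.
Equatorial spacing = 28.31 × 111.2 km/° = 3148 km.
At 25° latitude, spacing = 3148 × cos(25°) = 2853 km.

2850 km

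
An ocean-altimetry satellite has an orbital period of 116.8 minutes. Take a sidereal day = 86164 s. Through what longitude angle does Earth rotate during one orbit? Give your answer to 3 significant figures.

T = 116.8 min = 7008.0 s.
During one orbit Earth rotates (7008.0 / 86164) × 360° = 29.28°.

29.3°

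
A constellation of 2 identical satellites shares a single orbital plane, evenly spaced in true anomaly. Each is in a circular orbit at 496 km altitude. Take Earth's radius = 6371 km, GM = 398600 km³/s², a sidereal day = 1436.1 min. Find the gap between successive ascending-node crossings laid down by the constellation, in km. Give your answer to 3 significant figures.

Semi-major axis a = 6371 + 496 = 6867 km. Period T = 2π√(a³/μ) = 2π√(6867³/398600) = 5663.2 s = 94.39 min.
Single-satellite node shift = (5663.2/86166) × 360° = 23.66°.
With 2 satellites evenly phased, successive equator crossings are 23.66/2 = 11.830° apart.
That is 11.830 × 111.2 = 1315 km at the equator.

1320 km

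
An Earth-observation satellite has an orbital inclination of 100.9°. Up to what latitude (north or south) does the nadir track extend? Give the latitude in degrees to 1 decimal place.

79.1°

Retrograde orbit: the ground track reaches ±(180° − i) = ±(180 − 100.9) = ±79.1°.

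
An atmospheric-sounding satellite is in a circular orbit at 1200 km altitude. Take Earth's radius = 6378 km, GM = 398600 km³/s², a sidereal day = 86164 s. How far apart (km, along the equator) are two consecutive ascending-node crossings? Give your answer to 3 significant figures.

3050 km

Semi-major axis a = 6378 + 1200 = 7578 km. Period T = 2π√(a³/μ) = 2π√(7578³/398600) = 6565.1 s = 109.42 min.
During one orbit Earth rotates (6565.1 / 86164) × 360° = 27.43°.
At the equator that is 27.43° × (2π·6378/360) km/° = 27.43 × 111.3 = 3053 km.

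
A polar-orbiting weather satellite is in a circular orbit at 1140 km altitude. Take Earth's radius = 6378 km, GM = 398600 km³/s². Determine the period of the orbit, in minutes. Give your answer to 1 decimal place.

108.1 min

Semi-major axis a = 6378 + 1140 = 7518 km. Period T = 2π√(a³/μ) = 2π√(7518³/398600) = 6487.3 s = 108.12 min.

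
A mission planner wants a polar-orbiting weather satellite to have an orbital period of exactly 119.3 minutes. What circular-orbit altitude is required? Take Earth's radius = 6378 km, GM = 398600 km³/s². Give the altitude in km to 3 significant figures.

T = 119.3 min = 7158.0 s.
From T = 2π√(a³/μ): a = (μ T²/4π²)^(1/3) = (398600 × 7158.0² / 4π²)^(1/3) = 8028 km.
Altitude h = a − R = 8028 − 6378 = 1650 km.

1650 km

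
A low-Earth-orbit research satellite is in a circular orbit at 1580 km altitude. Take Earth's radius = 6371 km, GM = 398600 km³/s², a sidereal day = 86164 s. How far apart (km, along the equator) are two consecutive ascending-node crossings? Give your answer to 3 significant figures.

Semi-major axis a = 6371 + 1580 = 7951 km. Period T = 2π√(a³/μ) = 2π√(7951³/398600) = 7055.8 s = 117.60 min.
During one orbit Earth rotates (7055.8 / 86164) × 360° = 29.48°.
At the equator that is 29.48° × (2π·6371/360) km/° = 29.48 × 111.2 = 3278 km.

3280 km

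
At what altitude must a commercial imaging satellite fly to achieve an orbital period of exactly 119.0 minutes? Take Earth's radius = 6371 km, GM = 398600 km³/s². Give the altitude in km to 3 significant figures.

1640 km

T = 119.0 min = 7140.0 s.
From T = 2π√(a³/μ): a = (μ T²/4π²)^(1/3) = (398600 × 7140.0² / 4π²)^(1/3) = 8014 km.
Altitude h = a − R = 8014 − 6371 = 1643 km.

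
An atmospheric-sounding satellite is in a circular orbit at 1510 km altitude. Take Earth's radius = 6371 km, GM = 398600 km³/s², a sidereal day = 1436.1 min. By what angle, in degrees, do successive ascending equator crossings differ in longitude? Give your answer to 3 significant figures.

Semi-major axis a = 6371 + 1510 = 7881 km. Period T = 2π√(a³/μ) = 2π√(7881³/398600) = 6962.8 s = 116.05 min.
During one orbit Earth rotates (6962.8 / 86166) × 360° = 29.09°.

29.1°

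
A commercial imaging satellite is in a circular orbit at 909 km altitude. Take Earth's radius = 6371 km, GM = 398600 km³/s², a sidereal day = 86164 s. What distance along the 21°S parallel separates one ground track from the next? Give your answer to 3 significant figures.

Semi-major axis a = 6371 + 909 = 7280 km. Period T = 2π√(a³/μ) = 2π√(7280³/398600) = 6181.7 s = 103.03 min.
Node shift per orbit = (6181.7/86164) × 360° = 25.83°.
Equatorial spacing = 25.83 × 111.2 km/° = 2872 km.
At 21° latitude, spacing = 2872 × cos(21°) = 2681 km.

2680 km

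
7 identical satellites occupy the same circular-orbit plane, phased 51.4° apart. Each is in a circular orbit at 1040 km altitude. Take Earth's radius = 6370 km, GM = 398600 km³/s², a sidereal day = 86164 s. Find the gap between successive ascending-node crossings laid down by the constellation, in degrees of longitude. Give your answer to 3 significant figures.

3.79°

Semi-major axis a = 6370 + 1040 = 7410 km. Period T = 2π√(a³/μ) = 2π√(7410³/398600) = 6348.0 s = 105.80 min.
Single-satellite node shift = (6348.0/86164) × 360° = 26.52°.
With 7 satellites evenly phased, successive equator crossings are 26.52/7 = 3.789° apart.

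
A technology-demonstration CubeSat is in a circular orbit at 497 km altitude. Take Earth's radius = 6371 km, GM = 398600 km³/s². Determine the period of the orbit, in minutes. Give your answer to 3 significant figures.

94.4 min

Semi-major axis a = 6371 + 497 = 6868 km. Period T = 2π√(a³/μ) = 2π√(6868³/398600) = 5664.4 s = 94.41 min.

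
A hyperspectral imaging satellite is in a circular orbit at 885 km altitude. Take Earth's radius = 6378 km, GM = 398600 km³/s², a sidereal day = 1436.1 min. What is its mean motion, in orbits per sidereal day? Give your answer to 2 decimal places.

13.99

Semi-major axis a = 6378 + 885 = 7263 km. Period T = 2π√(a³/μ) = 2π√(7263³/398600) = 6160.1 s = 102.67 min.
Orbits per sidereal day = 86166 / 6160.1 = 13.988.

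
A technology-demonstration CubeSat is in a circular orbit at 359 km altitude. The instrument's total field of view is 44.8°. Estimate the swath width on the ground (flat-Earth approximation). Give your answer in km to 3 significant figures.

296 km

Half-angle = 44.8°/2 = 22.4°.
Swath width ≈ 2h·tan(θ/2) = 2 × 359 × tan(22.4°) = 295.9 km.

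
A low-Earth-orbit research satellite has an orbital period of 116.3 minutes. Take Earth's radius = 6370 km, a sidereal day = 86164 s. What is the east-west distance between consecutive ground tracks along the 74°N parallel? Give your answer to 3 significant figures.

T = 116.3 min = 6978.0 s.
Node shift per orbit = (6978.0/86164) × 360° = 29.15°.
Equatorial spacing = 29.15 × 111.2 km/° = 3241 km.
At 74° latitude, spacing = 3241 × cos(74°) = 893 km.

893 km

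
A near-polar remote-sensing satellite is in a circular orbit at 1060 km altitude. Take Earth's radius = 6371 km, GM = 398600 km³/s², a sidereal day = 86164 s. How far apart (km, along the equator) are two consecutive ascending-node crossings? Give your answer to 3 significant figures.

Semi-major axis a = 6371 + 1060 = 7431 km. Period T = 2π√(a³/μ) = 2π√(7431³/398600) = 6375.0 s = 106.25 min.
During one orbit Earth rotates (6375.0 / 86164) × 360° = 26.64°.
At the equator that is 26.64° × (2π·6371/360) km/° = 26.64 × 111.2 = 2962 km.

2960 km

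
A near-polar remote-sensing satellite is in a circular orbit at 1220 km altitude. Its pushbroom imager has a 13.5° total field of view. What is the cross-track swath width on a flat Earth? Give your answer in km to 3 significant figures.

289 km

Half-angle = 13.5°/2 = 6.75°.
Swath width ≈ 2h·tan(θ/2) = 2 × 1220 × tan(6.75°) = 288.8 km.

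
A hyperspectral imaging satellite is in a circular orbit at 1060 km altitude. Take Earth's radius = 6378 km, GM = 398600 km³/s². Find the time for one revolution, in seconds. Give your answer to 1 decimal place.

Semi-major axis a = 6378 + 1060 = 7438 km. Period T = 2π√(a³/μ) = 2π√(7438³/398600) = 6384.0 s = 106.40 min.

6384.0 seconds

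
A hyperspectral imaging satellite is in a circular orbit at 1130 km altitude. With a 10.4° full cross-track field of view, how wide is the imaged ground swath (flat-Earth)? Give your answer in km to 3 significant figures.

206 km

Half-angle = 10.4°/2 = 5.2°.
Swath width ≈ 2h·tan(θ/2) = 2 × 1130 × tan(5.2°) = 205.7 km.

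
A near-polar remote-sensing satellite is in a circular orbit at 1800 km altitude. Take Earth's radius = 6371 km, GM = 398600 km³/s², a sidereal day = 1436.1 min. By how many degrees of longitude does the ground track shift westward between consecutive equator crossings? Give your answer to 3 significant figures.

Semi-major axis a = 6371 + 1800 = 8171 km. Period T = 2π√(a³/μ) = 2π√(8171³/398600) = 7350.6 s = 122.51 min.
During one orbit Earth rotates (7350.6 / 86166) × 360° = 30.71°.

30.7°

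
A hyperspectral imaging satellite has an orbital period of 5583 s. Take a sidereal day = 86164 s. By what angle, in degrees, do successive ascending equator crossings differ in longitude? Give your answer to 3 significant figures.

During one orbit Earth rotates (5583.0 / 86164) × 360° = 23.33°.

23.3°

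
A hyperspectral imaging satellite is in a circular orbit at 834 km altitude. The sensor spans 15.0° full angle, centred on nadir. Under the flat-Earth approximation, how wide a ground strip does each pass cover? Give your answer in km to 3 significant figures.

Half-angle = 15.0°/2 = 7.5°.
Swath width ≈ 2h·tan(θ/2) = 2 × 834 × tan(7.5°) = 219.6 km.

220 km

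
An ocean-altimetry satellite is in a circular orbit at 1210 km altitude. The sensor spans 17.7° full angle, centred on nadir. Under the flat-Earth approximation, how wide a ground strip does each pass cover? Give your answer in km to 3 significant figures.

Half-angle = 17.7°/2 = 8.85°.
Swath width ≈ 2h·tan(θ/2) = 2 × 1210 × tan(8.85°) = 376.8 km.

377 km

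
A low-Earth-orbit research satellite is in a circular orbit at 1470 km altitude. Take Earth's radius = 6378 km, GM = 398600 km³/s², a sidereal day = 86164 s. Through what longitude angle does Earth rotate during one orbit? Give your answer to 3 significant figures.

28.9°

Semi-major axis a = 6378 + 1470 = 7848 km. Period T = 2π√(a³/μ) = 2π√(7848³/398600) = 6919.1 s = 115.32 min.
During one orbit Earth rotates (6919.1 / 86164) × 360° = 28.91°.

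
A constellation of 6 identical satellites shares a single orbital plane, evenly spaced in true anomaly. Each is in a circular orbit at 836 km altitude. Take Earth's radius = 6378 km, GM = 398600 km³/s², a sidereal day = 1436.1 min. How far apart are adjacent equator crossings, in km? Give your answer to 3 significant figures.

473 km

Semi-major axis a = 6378 + 836 = 7214 km. Period T = 2π√(a³/μ) = 2π√(7214³/398600) = 6097.8 s = 101.63 min.
Single-satellite node shift = (6097.8/86166) × 360° = 25.48°.
With 6 satellites evenly phased, successive equator crossings are 25.48/6 = 4.246° apart.
That is 4.246 × 111.3 = 473 km at the equator.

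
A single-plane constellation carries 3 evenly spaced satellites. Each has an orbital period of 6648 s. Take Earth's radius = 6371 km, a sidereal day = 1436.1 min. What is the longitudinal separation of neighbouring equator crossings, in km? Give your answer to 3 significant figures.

1030 km

Single-satellite node shift = (6648.0/86166) × 360° = 27.78°.
With 3 satellites evenly phased, successive equator crossings are 27.78/3 = 9.258° apart.
That is 9.258 × 111.2 = 1029 km at the equator.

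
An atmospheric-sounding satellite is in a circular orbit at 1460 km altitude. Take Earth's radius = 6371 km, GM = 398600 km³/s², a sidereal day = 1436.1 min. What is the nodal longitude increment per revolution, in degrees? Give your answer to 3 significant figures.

28.8°

Semi-major axis a = 6371 + 1460 = 7831 km. Period T = 2π√(a³/μ) = 2π√(7831³/398600) = 6896.6 s = 114.94 min.
During one orbit Earth rotates (6896.6 / 86166) × 360° = 28.81°.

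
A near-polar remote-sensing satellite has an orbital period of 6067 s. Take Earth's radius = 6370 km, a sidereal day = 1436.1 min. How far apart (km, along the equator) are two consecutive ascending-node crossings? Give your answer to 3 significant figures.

2820 km

During one orbit Earth rotates (6067.0 / 86166) × 360° = 25.35°.
At the equator that is 25.35° × (2π·6370/360) km/° = 25.35 × 111.2 = 2818 km.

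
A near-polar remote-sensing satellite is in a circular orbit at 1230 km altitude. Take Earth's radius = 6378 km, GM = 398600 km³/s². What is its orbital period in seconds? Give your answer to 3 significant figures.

6600 seconds

Semi-major axis a = 6378 + 1230 = 7608 km. Period T = 2π√(a³/μ) = 2π√(7608³/398600) = 6604.2 s = 110.07 min.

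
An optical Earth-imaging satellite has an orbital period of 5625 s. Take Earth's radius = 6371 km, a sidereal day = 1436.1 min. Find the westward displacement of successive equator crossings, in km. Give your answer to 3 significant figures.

During one orbit Earth rotates (5625.0 / 86166) × 360° = 23.50°.
At the equator that is 23.50° × (2π·6371/360) km/° = 23.50 × 111.2 = 2613 km.

2610 km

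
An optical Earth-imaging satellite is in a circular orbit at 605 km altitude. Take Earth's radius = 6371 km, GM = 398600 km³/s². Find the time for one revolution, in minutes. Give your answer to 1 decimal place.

96.6 min

Semi-major axis a = 6371 + 605 = 6976 km. Period T = 2π√(a³/μ) = 2π√(6976³/398600) = 5798.6 s = 96.64 min.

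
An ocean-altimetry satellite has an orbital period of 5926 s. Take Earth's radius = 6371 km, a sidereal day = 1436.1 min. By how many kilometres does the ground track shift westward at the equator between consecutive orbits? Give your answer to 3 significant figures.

During one orbit Earth rotates (5926.0 / 86166) × 360° = 24.76°.
At the equator that is 24.76° × (2π·6371/360) km/° = 24.76 × 111.2 = 2753 km.

2750 km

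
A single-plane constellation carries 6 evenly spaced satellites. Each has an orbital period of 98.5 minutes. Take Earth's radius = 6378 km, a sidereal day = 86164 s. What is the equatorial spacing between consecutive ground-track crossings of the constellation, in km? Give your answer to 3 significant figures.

T = 98.5 min = 5910.0 s.
Single-satellite node shift = (5910.0/86164) × 360° = 24.69°.
With 6 satellites evenly phased, successive equator crossings are 24.69/6 = 4.115° apart.
That is 4.115 × 111.3 = 458 km at the equator.

458 km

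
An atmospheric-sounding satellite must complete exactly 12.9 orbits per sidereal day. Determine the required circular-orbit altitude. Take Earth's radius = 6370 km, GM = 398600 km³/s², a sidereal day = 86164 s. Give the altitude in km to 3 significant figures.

1300 km

Required period T = 86164 / 12.9 = 6679.4 s.
From T = 2π√(a³/μ): a = (μ T²/4π²)^(1/3) = (398600 × 6679.4² / 4π²)^(1/3) = 7666 km.
Altitude h = a − R = 7666 − 6370 = 1296 km.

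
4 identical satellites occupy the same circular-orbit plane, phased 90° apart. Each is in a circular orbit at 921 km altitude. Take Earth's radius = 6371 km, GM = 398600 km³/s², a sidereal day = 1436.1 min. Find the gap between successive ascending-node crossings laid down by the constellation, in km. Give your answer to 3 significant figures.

720 km

Semi-major axis a = 6371 + 921 = 7292 km. Period T = 2π√(a³/μ) = 2π√(7292³/398600) = 6197.0 s = 103.28 min.
Single-satellite node shift = (6197.0/86166) × 360° = 25.89°.
With 4 satellites evenly phased, successive equator crossings are 25.89/4 = 6.473° apart.
That is 6.473 × 111.2 = 720 km at the equator.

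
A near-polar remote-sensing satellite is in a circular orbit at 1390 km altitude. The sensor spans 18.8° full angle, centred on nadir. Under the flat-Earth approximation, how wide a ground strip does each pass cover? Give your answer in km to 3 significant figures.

460 km

Half-angle = 18.8°/2 = 9.4°.
Swath width ≈ 2h·tan(θ/2) = 2 × 1390 × tan(9.4°) = 460.2 km.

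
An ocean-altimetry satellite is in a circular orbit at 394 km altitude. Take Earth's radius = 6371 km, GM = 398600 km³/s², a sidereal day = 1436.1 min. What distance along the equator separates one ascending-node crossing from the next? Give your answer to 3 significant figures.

2570 km

Semi-major axis a = 6371 + 394 = 6765 km. Period T = 2π√(a³/μ) = 2π√(6765³/398600) = 5537.5 s = 92.29 min.
During one orbit Earth rotates (5537.5 / 86166) × 360° = 23.14°.
At the equator that is 23.14° × (2π·6371/360) km/° = 23.14 × 111.2 = 2573 km.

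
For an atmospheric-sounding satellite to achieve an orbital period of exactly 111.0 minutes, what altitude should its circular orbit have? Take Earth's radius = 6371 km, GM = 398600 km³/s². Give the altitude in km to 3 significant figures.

1280 km

T = 111.0 min = 6660.0 s.
From T = 2π√(a³/μ): a = (μ T²/4π²)^(1/3) = (398600 × 6660.0² / 4π²)^(1/3) = 7651 km.
Altitude h = a − R = 7651 − 6371 = 1280 km.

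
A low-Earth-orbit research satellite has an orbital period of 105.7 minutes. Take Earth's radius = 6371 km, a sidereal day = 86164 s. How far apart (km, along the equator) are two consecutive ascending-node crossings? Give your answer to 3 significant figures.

2950 km

T = 105.7 min = 6342.0 s.
During one orbit Earth rotates (6342.0 / 86164) × 360° = 26.50°.
At the equator that is 26.50° × (2π·6371/360) km/° = 26.50 × 111.2 = 2946 km.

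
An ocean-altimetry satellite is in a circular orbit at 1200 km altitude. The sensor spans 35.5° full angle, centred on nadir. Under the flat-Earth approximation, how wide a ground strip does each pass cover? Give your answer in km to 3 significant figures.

768 km

Half-angle = 35.5°/2 = 17.75°.
Swath width ≈ 2h·tan(θ/2) = 2 × 1200 × tan(17.75°) = 768.2 km.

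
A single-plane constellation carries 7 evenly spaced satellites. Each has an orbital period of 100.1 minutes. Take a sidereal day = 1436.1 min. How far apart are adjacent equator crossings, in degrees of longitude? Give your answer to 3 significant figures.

3.58°

T = 100.1 min = 6006.0 s.
Single-satellite node shift = (6006.0/86166) × 360° = 25.09°.
With 7 satellites evenly phased, successive equator crossings are 25.09/7 = 3.585° apart.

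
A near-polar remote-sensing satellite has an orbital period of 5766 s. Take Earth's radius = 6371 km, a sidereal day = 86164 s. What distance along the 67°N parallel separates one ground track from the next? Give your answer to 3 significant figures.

Node shift per orbit = (5766.0/86164) × 360° = 24.09°.
Equatorial spacing = 24.09 × 111.2 km/° = 2679 km.
At 67° latitude, spacing = 2679 × cos(67°) = 1047 km.

1050 km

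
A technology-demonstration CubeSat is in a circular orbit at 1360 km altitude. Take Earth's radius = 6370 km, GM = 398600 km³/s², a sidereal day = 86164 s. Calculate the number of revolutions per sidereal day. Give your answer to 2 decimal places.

Semi-major axis a = 6370 + 1360 = 7730 km. Period T = 2π√(a³/μ) = 2π√(7730³/398600) = 6763.6 s = 112.73 min.
Orbits per sidereal day = 86164 / 6763.6 = 12.739.

12.74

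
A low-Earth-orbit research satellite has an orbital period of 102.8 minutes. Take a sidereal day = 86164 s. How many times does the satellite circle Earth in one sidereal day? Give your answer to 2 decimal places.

T = 102.8 min = 6168.0 s.
Orbits per sidereal day = 86164 / 6168.0 = 13.970.

13.97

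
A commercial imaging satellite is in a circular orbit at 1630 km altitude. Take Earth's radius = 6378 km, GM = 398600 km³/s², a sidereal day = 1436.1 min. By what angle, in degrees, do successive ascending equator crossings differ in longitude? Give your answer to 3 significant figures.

29.8°

Semi-major axis a = 6378 + 1630 = 8008 km. Period T = 2π√(a³/μ) = 2π√(8008³/398600) = 7131.8 s = 118.86 min.
During one orbit Earth rotates (7131.8 / 86166) × 360° = 29.80°.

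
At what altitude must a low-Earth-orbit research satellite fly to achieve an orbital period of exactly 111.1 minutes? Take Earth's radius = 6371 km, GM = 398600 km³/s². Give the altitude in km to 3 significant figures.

T = 111.1 min = 6666.0 s.
From T = 2π√(a³/μ): a = (μ T²/4π²)^(1/3) = (398600 × 6666.0² / 4π²)^(1/3) = 7655 km.
Altitude h = a − R = 7655 − 6371 = 1284 km.

1280 km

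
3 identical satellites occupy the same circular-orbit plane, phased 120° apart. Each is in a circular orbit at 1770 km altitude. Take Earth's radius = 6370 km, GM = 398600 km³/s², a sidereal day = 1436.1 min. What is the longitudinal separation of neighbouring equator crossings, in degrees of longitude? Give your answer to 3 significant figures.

10.2°

Semi-major axis a = 6370 + 1770 = 8140 km. Period T = 2π√(a³/μ) = 2π√(8140³/398600) = 7308.8 s = 121.81 min.
Single-satellite node shift = (7308.8/86166) × 360° = 30.54°.
With 3 satellites evenly phased, successive equator crossings are 30.54/3 = 10.179° apart.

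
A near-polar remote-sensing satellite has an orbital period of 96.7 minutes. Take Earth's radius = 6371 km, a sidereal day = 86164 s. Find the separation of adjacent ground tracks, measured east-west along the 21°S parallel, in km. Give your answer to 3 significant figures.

2520 km

T = 96.7 min = 5802.0 s.
Node shift per orbit = (5802.0/86164) × 360° = 24.24°.
Equatorial spacing = 24.24 × 111.2 km/° = 2696 km.
At 21° latitude, spacing = 2696 × cos(21°) = 2516 km.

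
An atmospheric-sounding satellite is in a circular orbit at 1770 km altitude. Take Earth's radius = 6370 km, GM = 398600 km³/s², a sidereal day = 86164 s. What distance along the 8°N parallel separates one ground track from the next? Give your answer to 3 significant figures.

3360 km

Semi-major axis a = 6370 + 1770 = 8140 km. Period T = 2π√(a³/μ) = 2π√(8140³/398600) = 7308.8 s = 121.81 min.
Node shift per orbit = (7308.8/86164) × 360° = 30.54°.
Equatorial spacing = 30.54 × 111.2 km/° = 3395 km.
At 8° latitude, spacing = 3395 × cos(8°) = 3362 km.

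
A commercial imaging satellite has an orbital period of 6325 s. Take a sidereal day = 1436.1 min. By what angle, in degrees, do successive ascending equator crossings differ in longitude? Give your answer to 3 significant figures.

During one orbit Earth rotates (6325.0 / 86166) × 360° = 26.43°.

26.4°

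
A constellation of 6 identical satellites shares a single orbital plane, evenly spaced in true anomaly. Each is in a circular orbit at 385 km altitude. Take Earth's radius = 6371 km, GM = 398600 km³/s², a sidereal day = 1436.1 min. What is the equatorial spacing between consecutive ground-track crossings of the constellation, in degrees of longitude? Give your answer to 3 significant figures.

3.85°

Semi-major axis a = 6371 + 385 = 6756 km. Period T = 2π√(a³/μ) = 2π√(6756³/398600) = 5526.4 s = 92.11 min.
Single-satellite node shift = (5526.4/86166) × 360° = 23.09°.
With 6 satellites evenly phased, successive equator crossings are 23.09/6 = 3.848° apart.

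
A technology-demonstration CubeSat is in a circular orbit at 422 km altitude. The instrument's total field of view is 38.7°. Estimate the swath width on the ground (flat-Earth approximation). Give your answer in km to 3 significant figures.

Half-angle = 38.7°/2 = 19.35°.
Swath width ≈ 2h·tan(θ/2) = 2 × 422 × tan(19.35°) = 296.4 km.

296 km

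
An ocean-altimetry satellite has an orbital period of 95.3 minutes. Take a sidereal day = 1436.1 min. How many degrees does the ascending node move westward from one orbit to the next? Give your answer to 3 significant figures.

23.9°

T = 95.3 min = 5718.0 s.
During one orbit Earth rotates (5718.0 / 86166) × 360° = 23.89°.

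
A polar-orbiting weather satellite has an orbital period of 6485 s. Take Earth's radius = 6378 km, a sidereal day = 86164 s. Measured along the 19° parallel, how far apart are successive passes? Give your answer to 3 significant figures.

2850 km

Node shift per orbit = (6485.0/86164) × 360° = 27.09°.
Equatorial spacing = 27.09 × 111.3 km/° = 3016 km.
At 19° latitude, spacing = 3016 × cos(19°) = 2852 km.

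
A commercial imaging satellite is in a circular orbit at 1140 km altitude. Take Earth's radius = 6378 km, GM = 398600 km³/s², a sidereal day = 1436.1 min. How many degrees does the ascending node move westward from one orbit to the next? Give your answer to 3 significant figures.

Semi-major axis a = 6378 + 1140 = 7518 km. Period T = 2π√(a³/μ) = 2π√(7518³/398600) = 6487.3 s = 108.12 min.
During one orbit Earth rotates (6487.3 / 86166) × 360° = 27.10°.

27.1°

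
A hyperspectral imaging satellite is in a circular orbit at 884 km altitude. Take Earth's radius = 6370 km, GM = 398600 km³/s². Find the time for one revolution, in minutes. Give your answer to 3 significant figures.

102 min

Semi-major axis a = 6370 + 884 = 7254 km. Period T = 2π√(a³/μ) = 2π√(7254³/398600) = 6148.6 s = 102.48 min.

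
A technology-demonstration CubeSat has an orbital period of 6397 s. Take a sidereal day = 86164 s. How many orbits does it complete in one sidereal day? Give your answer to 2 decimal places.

Orbits per sidereal day = 86164 / 6397.0 = 13.469.

13.47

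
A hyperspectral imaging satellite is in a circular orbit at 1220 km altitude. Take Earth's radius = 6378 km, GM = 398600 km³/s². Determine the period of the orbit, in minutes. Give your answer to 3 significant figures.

Semi-major axis a = 6378 + 1220 = 7598 km. Period T = 2π√(a³/μ) = 2π√(7598³/398600) = 6591.1 s = 109.85 min.

110 min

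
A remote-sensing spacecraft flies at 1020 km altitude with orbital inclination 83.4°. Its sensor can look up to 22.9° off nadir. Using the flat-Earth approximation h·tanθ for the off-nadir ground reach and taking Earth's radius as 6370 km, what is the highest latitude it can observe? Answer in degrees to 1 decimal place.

For a prograde orbit the ground track reaches latitude ±i = ±83.4°.
Sensor half-swath on the ground ≈ 1020·tan(22.9°) = 431 km = 3.88° of latitude.
Maximum observable latitude ≈ 83.4 + 3.88 = 87.3°.

87.3°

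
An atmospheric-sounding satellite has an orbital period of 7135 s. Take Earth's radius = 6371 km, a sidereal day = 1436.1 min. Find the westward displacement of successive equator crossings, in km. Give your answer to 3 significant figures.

During one orbit Earth rotates (7135.0 / 86166) × 360° = 29.81°.
At the equator that is 29.81° × (2π·6371/360) km/° = 29.81 × 111.2 = 3315 km.

3310 km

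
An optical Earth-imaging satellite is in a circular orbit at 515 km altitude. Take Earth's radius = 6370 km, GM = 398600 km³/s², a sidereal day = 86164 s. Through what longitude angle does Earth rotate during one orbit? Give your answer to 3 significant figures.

23.8°

Semi-major axis a = 6370 + 515 = 6885 km. Period T = 2π√(a³/μ) = 2π√(6885³/398600) = 5685.5 s = 94.76 min.
During one orbit Earth rotates (5685.5 / 86164) × 360° = 23.75°.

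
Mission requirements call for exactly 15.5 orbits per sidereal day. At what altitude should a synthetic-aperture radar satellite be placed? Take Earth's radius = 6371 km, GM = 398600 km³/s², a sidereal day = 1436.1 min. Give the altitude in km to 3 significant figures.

Required period T = 86166 / 15.5 = 5559.1 s.
From T = 2π√(a³/μ): a = (μ T²/4π²)^(1/3) = (398600 × 5559.1² / 4π²)^(1/3) = 6783 km.
Altitude h = a − R = 6783 − 6371 = 412 km.

412 km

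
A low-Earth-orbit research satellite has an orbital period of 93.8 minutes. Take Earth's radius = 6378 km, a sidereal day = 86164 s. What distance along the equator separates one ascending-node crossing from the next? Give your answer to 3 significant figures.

2620 km

T = 93.8 min = 5628.0 s.
During one orbit Earth rotates (5628.0 / 86164) × 360° = 23.51°.
At the equator that is 23.51° × (2π·6378/360) km/° = 23.51 × 111.3 = 2618 km.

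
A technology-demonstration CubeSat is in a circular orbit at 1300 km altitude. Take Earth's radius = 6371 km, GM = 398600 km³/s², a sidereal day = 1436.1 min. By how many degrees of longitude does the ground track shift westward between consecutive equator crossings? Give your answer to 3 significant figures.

Semi-major axis a = 6371 + 1300 = 7671 km. Period T = 2π√(a³/μ) = 2π√(7671³/398600) = 6686.4 s = 111.44 min.
During one orbit Earth rotates (6686.4 / 86166) × 360° = 27.94°.

27.9°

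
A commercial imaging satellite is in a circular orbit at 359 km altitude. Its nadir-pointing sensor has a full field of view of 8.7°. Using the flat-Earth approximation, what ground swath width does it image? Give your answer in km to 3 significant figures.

54.6 km

Half-angle = 8.7°/2 = 4.35°.
Swath width ≈ 2h·tan(θ/2) = 2 × 359 × tan(4.35°) = 54.6 km.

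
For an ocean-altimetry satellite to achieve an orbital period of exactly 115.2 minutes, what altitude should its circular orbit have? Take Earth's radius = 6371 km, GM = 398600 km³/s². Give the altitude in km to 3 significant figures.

1470 km

T = 115.2 min = 6912.0 s.
From T = 2π√(a³/μ): a = (μ T²/4π²)^(1/3) = (398600 × 6912.0² / 4π²)^(1/3) = 7843 km.
Altitude h = a − R = 7843 − 6371 = 1472 km.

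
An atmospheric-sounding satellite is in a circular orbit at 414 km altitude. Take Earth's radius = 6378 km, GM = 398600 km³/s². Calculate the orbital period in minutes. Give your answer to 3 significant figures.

Semi-major axis a = 6378 + 414 = 6792 km. Period T = 2π√(a³/μ) = 2π√(6792³/398600) = 5570.7 s = 92.84 min.

92.8 min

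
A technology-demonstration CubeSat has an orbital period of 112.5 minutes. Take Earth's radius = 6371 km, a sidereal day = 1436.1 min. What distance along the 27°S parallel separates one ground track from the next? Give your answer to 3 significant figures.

T = 112.5 min = 6750.0 s.
Node shift per orbit = (6750.0/86166) × 360° = 28.20°.
Equatorial spacing = 28.20 × 111.2 km/° = 3136 km.
At 27° latitude, spacing = 3136 × cos(27°) = 2794 km.

2790 km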